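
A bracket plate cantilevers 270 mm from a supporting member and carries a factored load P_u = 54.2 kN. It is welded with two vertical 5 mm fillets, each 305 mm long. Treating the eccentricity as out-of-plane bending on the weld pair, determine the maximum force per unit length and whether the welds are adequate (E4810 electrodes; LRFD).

f_max ≈ 480 N/mm; adequate

E48XX → F_EXX = 480 MPa.
L_w = 2 × 305 = 610 mm; section modulus (unit throat) S = 2 × L²/6 = 31010 mm².
Direct shear f_v = P/L_w = 54.2×10³/610 = 88.85 N/mm.
Moment M = P × e = 54.2×10³ × 270 = 14634000 N·mm; bending f_b = M/S = 471.9 N/mm.
f_max = √(f_v² + f_b²) = √(88.85² + 471.9²) = 480.2 N/mm.
φr_n = 0.75 × 0.6 × 480 × (0.707 × 5) = 763.6 N/mm → adequate.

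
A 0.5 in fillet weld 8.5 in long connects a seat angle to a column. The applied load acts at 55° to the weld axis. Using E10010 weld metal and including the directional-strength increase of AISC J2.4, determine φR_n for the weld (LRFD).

E100XX → F_EXX = 100 ksi.
t_e = 0.707 × 0.5 = 0.3535 in; A_we = 0.3535 × 8.5 = 3.005 in².
Directional factor: 1.0 + 0.5 sin^1.5(55°) = 1.371.
F_nw = 0.6 × 100 × 1.371 = 82.24 ksi.
φR_n = 0.75 × 82.24 × 3.005 = 185.3 kips.

φR_n ≈ 185 kips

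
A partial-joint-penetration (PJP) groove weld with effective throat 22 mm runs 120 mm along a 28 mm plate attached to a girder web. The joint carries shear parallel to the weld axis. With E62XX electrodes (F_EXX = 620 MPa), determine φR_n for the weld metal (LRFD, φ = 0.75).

Effective throat (given) t_e = 22 mm.
A_we = 22 × 120 = 2640 mm².
F_nw = 0.6 F_EXX = 372 MPa.
φR_n = 0.75 × 372 × 2640 × 10⁻³ = 736.6 kN.

φR_n ≈ 737 kN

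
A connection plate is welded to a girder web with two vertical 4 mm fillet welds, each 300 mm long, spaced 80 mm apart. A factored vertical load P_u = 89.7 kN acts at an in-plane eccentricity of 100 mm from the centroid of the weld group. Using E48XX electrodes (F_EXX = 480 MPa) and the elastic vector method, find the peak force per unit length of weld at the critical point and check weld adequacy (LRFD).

f_max ≈ 327 N/mm; adequate

Total weld length L_w = 600 mm. Treat welds as unit-width lines.
Polar moment about centroid: J = 2[d³/12 + d(b/2)²] = 2[300³/12 + 300×40²] = 5460000 mm³.
Direct shear f_v = P/L_w = 89.7×10³ / 600 = 149.5 N/mm (vertical).
Torsion M = P·e = 89.7×10³ × 100 = 8970000 N·mm.
Critical point at (x, y) = (40, 150) from centroid. f_tx = M·y/J = 246.4 N/mm; f_ty = M·x/J = 65.71 N/mm.
Resultant f_max = √[f_tx² + (f_v + f_ty)²] = √[246.4² + (149.5 + 65.71)²] = 327.2 N/mm.
Capacity per unit length: φr_n = 0.75 × 0.6 × 480 × (0.707 × 4) = 610.8 N/mm.
327.2 ≤ 610.8 → adequate.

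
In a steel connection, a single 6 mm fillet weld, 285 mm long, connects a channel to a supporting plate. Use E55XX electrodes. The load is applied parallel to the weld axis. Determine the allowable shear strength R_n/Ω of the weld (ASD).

R_n/Ω ≈ 199 kN

E55XX → F_EXX = 550 MPa.
Effective throat t_e = 0.707 × 6 = 4.242 mm.
Total length L = 285 mm; A_we = 4.242 × 285 = 1209 mm².
F_nw = 0.6 F_EXX = 0.6 × 550 = 330 MPa.
R_n = 330 × 1209 × 10⁻³ = 399 kN; R_n/Ω = 399/2.0 = 199.5 kN.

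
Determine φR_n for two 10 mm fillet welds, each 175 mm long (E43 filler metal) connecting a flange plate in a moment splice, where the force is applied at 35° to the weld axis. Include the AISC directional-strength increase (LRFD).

E43XX → F_EXX = 430 MPa.
t_e = 0.707 × 10 = 7.07 mm; A_we = 7.07 × 350 = 2474 mm².
Directional factor: 1.0 + 0.5 sin^1.5(35°) = 1.217.
F_nw = 0.6 × 430 × 1.217 = 314 MPa.
φR_n = 0.75 × 314 × 2474 × 10⁻³ = 582.8 kN.

φR_n ≈ 583 kN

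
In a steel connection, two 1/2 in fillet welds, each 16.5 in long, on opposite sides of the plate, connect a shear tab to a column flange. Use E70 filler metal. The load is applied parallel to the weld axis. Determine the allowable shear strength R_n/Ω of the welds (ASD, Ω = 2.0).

R_n/Ω ≈ 245 kip

E70XX → F_EXX = 70 ksi.
Effective throat t_e = 0.707 × 0.5 = 0.3535 in.
Total length L = 33 in; A_we = 0.3535 × 33 = 11.67 in².
F_nw = 0.6 F_EXX = 0.6 × 70 = 42 ksi.
R_n = 42 × 11.67 = 490 kip; R_n/Ω = 490/2.0 = 245 kip.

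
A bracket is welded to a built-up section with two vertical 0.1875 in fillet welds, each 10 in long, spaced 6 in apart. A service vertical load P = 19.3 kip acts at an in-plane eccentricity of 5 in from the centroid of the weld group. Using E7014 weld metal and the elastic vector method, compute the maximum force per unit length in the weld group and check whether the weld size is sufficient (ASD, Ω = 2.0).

f_max ≈ 2.28 kip/in; adequate

E70XX → F_EXX = 70 ksi.
Total weld length L_w = 20 in. Treat welds as unit-width lines.
Polar moment about centroid: J = 2[d³/12 + d(b/2)²] = 2[10³/12 + 10×3²] = 346.7 in³.
Direct shear f_v = P/L_w = 19.3 / 20 = 0.965 kip/in (vertical).
Torsion M = P·e = 19.3 × 5 = 96.5 kip·in.
Critical point at (x, y) = (3, 5) from centroid. f_tx = M·y/J = 1.392 kip/in; f_ty = M·x/J = 0.8351 kip/in.
Resultant f_max = √[f_tx² + (f_v + f_ty)²] = √[1.392² + (0.965 + 0.8351)²] = 2.275 kip/in.
Capacity per unit length: r_n/Ω = (1/2.0) × 0.6 × 70 × (0.707 × 0.1875) = 2.784 kip/in.
2.275 ≤ 2.784 → adequate.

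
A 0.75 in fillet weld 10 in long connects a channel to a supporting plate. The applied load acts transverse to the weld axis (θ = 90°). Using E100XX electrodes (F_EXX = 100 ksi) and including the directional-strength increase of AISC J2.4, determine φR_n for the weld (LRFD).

φR_n ≈ 358 kip

t_e = 0.707 × 0.75 = 0.5302 in; A_we = 0.5302 × 10 = 5.303 in².
Directional factor: 1.0 + 0.5 sin^1.5(90°) = 1.5.
F_nw = 0.6 × 100 × 1.5 = 90 ksi.
φR_n = 0.75 × 90 × 5.303 = 357.9 kip.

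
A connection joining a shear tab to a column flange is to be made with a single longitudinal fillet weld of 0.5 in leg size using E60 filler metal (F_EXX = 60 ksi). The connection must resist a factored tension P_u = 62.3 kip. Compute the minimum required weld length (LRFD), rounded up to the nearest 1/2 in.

Throat t_e = 0.707 × 0.5 = 0.3535 in.
φr_n = 0.75 × 0.6 × 60 × 0.3535 = 9.544 kip/in.
L_req = P_u / φr_n = 62.3 / 9.544 = 6.527 in total.
Round up → use L = 7 in.

L = 7 in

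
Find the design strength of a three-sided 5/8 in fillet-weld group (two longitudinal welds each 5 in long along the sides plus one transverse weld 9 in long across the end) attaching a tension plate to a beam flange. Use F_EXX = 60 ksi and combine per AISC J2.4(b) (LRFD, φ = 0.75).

φR_n ≈ 262 kip

t_e = 0.707 × 0.625 = 0.4419 in.
R_nwl = 0.6 × 60 × 0.4419 × 10 = 159.1 kip (longitudinal, 2 welds).
R_nwt = 0.6 × 60 × 0.4419 × 9 = 143.2 kip (transverse, base value).
(i) R_nwl + R_nwt = 302.2 kip; (ii) 0.85 R_nwl + 1.5 R_nwt = 350 kip.
R_n = max = 350 kip [governs: (ii)]; φR_n = 262.5 kip.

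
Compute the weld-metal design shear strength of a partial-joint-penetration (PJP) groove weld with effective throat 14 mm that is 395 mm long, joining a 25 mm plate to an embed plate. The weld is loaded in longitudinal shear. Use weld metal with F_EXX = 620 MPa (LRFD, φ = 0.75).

Effective throat (given) t_e = 14 mm.
A_we = 14 × 395 = 5530 mm².
F_nw = 0.6 F_EXX = 372 MPa.
φR_n = 0.75 × 372 × 5530 × 10⁻³ = 1543 kN.

φR_n ≈ 1540 kN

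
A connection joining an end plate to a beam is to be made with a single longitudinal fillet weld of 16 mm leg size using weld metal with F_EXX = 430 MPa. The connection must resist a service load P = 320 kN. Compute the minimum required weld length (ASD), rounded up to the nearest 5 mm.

Throat t_e = 0.707 × 16 = 11.31 mm.
r_n/Ω = (0.6 × 430 × 11.31) / 2.0 = 1459 N/mm = 1.459 kN/mm.
L_req = P / (r_n/Ω) = 320 / 1.459 = 219.3 mm total.
Round up → use L = 220 mm.

L = 220 mm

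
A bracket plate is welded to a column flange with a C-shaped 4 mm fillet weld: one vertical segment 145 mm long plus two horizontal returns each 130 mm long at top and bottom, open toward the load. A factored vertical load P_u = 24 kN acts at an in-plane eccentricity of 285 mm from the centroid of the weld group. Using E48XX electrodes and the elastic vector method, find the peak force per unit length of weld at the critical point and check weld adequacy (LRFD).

E48XX → F_EXX = 480 MPa.
Total weld length L_w = 405 mm. Treat welds as unit-width lines.
Centroid: x̄ = 2×130×65 / 405 = 41.73 mm from the vertical weld.
Polar moment about centroid: J = I_x + I_y = [145³/12 + 2×130×72.5²] + [145×41.73² + 2(130³/12 + 130×23.27²)] = 2380000 mm³.
Direct shear f_v = P/L_w = 24×10³ / 405 = 59.26 N/mm (vertical).
Torsion M = P·e = 24×10³ × 285 = 6840000 N·mm.
Critical point at (x, y) = (88.27, 72.5) from centroid. f_tx = M·y/J = 208.3 N/mm; f_ty = M·x/J = 253.7 N/mm.
Resultant f_max = √[f_tx² + (f_v + f_ty)²] = √[208.3² + (59.26 + 253.7)²] = 375.9 N/mm.
Capacity per unit length: φr_n = 0.75 × 0.6 × 480 × (0.707 × 4) = 610.8 N/mm.
375.9 ≤ 610.8 → adequate.

f_max ≈ 376 N/mm; adequate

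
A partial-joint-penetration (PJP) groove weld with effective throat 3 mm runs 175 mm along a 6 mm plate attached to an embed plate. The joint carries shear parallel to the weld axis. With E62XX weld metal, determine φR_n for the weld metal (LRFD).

E62XX → F_EXX = 620 MPa.
Effective throat (given) t_e = 3 mm.
A_we = 3 × 175 = 525 mm².
F_nw = 0.6 F_EXX = 372 MPa.
φR_n = 0.75 × 372 × 525 × 10⁻³ = 146.5 kN.

φR_n ≈ 146 kN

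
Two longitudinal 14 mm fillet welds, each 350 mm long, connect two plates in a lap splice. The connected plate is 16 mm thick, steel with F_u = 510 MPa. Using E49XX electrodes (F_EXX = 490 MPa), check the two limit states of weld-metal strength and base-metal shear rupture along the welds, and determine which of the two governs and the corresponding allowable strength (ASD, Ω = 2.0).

t_e = 0.707 × 14 = 9.898 mm; L = 700 mm.
Weld metal: R_n/Ω = (1/2.0) × 0.6 × 490 × 9.898 × 700 × 10⁻³ = 1019 kN.
Base metal (shear rupture): R_n/Ω = (1/2.0) × 0.6 × 510 × 16 × 700 × 10⁻³ = 1714 kN.
Governing: weld metal.

R_n/Ω ≈ 1020 kN (weld metal governs)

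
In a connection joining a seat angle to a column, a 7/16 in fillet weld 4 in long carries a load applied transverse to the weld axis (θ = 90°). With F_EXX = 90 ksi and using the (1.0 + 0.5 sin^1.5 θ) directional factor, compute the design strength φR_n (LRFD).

t_e = 0.707 × 0.4375 = 0.3093 in; A_we = 0.3093 × 4 = 1.237 in².
Directional factor: 1.0 + 0.5 sin^1.5(90°) = 1.5.
F_nw = 0.6 × 90 × 1.5 = 81 ksi.
φR_n = 0.75 × 81 × 1.237 = 75.16 kip.

φR_n ≈ 75.2 kip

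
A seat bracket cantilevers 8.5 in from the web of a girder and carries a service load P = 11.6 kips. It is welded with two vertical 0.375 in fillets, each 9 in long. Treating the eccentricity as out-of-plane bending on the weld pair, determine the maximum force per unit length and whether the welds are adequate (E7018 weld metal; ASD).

f_max ≈ 3.71 kip/in; adequate

E70XX → F_EXX = 70 ksi.
L_w = 2 × 9 = 18 in; section modulus (unit throat) S = 2 × L²/6 = 27 in².
Direct shear f_v = P/L_w = 11.6/18 = 0.6444 kip/in.
Moment M = P × e = 11.6 × 8.5 = 98.6 kip·in; bending f_b = M/S = 3.652 kip/in.
f_max = √(f_v² + f_b²) = √(0.6444² + 3.652²) = 3.708 kip/in.
r_n/Ω = (1/2.0) × 0.6 × 70 × (0.707 × 0.375) = 5.568 kip/in → adequate.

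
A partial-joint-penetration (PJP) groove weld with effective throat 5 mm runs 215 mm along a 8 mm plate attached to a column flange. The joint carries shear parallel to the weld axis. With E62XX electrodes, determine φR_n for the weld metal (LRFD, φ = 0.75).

φR_n ≈ 300 kN

E62XX → F_EXX = 620 MPa.
Effective throat (given) t_e = 5 mm.
A_we = 5 × 215 = 1075 mm².
F_nw = 0.6 F_EXX = 372 MPa.
φR_n = 0.75 × 372 × 1075 × 10⁻³ = 299.9 kN.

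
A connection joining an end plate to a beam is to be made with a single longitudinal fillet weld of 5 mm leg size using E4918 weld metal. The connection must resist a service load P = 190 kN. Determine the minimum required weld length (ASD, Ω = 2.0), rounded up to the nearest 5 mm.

L = 370 mm

E49XX → F_EXX = 490 MPa.
Throat t_e = 0.707 × 5 = 3.535 mm.
r_n/Ω = (0.6 × 490 × 3.535) / 2.0 = 519.6 N/mm = 0.5196 kN/mm.
L_req = P / (r_n/Ω) = 190 / 0.5196 = 365.6 mm total.
Round up → use L = 370 mm.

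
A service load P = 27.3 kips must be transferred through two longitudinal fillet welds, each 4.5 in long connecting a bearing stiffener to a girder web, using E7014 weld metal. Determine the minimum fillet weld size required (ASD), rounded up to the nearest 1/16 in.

w = 1/4 in

E70XX → F_EXX = 70 ksi.
Total weld length L = 9 in.
Required throat t_e = P × Ω / (0.6 F_EXX × L) = 27.3 × 2.0 / (0.6 × 70 × 9) = 0.1444 in.
Required leg w = t_e / 0.707 = 0.2043 in → use 1/4 in.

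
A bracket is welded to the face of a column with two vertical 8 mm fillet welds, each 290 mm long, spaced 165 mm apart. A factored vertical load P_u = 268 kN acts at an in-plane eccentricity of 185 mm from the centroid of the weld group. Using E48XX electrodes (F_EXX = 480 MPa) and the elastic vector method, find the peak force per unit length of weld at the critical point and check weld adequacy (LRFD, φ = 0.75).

Total weld length L_w = 580 mm. Treat welds as unit-width lines.
Polar moment about centroid: J = 2[d³/12 + d(b/2)²] = 2[290³/12 + 290×82.5²] = 8012000 mm³.
Direct shear f_v = P/L_w = 268×10³ / 580 = 462.1 N/mm (vertical).
Torsion M = P·e = 268×10³ × 185 = 49580000 N·mm.
Critical point at (x, y) = (82.5, 145) from centroid. f_tx = M·y/J = 897.2 N/mm; f_ty = M·x/J = 510.5 N/mm.
Resultant f_max = √[f_tx² + (f_v + f_ty)²] = √[897.2² + (462.1 + 510.5)²] = 1323 N/mm.
Capacity per unit length: φr_n = 0.75 × 0.6 × 480 × (0.707 × 8) = 1222 N/mm.
1323 > 1222 → NOT adequate.

f_max ≈ 1320 N/mm; NOT adequate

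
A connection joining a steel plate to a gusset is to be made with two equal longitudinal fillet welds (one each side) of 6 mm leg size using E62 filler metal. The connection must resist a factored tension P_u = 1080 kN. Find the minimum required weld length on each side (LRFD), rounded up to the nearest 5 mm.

L = 460 mm on each side

E62XX → F_EXX = 620 MPa.
Throat t_e = 0.707 × 6 = 4.242 mm.
φr_n = 0.75 × 0.6 × 620 × 4.242 × 10⁻³ = 1.184 kN/mm.
L_req = P_u / φr_n = 1080 / 1.184 = 912.5 mm total.
Per side: 912.5 / 2 = 456.3 mm.
Round up → use L = 460 mm on each side.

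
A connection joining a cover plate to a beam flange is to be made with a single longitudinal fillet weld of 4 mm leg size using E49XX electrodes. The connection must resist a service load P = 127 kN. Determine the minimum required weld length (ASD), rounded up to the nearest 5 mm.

E49XX → F_EXX = 490 MPa.
Throat t_e = 0.707 × 4 = 2.828 mm.
r_n/Ω = (0.6 × 490 × 2.828) / 2.0 = 415.7 N/mm = 0.4157 kN/mm.
L_req = P / (r_n/Ω) = 127 / 0.4157 = 305.5 mm total.
Round up → use L = 310 mm.

L = 310 mm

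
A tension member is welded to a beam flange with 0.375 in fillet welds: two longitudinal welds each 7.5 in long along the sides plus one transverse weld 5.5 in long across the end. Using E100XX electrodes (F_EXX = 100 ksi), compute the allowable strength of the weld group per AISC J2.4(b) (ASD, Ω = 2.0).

R_n/Ω ≈ 167 kips

t_e = 0.707 × 0.375 = 0.2651 in.
R_nwl = 0.6 × 100 × 0.2651 × 15 = 238.6 kips (longitudinal, 2 welds).
R_nwt = 0.6 × 100 × 0.2651 × 5.5 = 87.49 kips (transverse, base value).
(i) R_nwl + R_nwt = 326.1 kips; (ii) 0.85 R_nwl + 1.5 R_nwt = 334.1 kips.
R_n = max = 334.1 kips [governs: (ii)]; R_n/Ω = 167 kips.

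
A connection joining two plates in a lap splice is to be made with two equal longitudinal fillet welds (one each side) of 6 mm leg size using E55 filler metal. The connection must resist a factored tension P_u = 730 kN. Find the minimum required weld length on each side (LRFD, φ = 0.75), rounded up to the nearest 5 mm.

L = 350 mm on each side

E55XX → F_EXX = 550 MPa.
Throat t_e = 0.707 × 6 = 4.242 mm.
φr_n = 0.75 × 0.6 × 550 × 4.242 × 10⁻³ = 1.05 kN/mm.
L_req = P_u / φr_n = 730 / 1.05 = 695.3 mm total.
Per side: 695.3 / 2 = 347.7 mm.
Round up → use L = 350 mm on each side.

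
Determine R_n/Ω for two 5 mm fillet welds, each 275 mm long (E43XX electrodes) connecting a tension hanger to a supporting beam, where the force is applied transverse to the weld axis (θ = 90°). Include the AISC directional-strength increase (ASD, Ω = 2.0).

R_n/Ω ≈ 376 kN

E43XX → F_EXX = 430 MPa.
t_e = 0.707 × 5 = 3.535 mm; A_we = 3.535 × 550 = 1944 mm².
Directional factor: 1.0 + 0.5 sin^1.5(90°) = 1.5.
F_nw = 0.6 × 430 × 1.5 = 387 MPa.
R_n/Ω = (387 × 1944) / 2.0 × 10⁻³ = 376.2 kN.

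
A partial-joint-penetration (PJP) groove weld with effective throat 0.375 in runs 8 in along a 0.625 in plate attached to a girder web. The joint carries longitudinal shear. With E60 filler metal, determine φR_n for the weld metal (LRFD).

E60XX → F_EXX = 60 ksi.
Effective throat (given) t_e = 0.375 in.
A_we = 0.375 × 8 = 3 in².
F_nw = 0.6 F_EXX = 36 ksi.
φR_n = 0.75 × 36 × 3 = 81 kip.

φR_n ≈ 81 kip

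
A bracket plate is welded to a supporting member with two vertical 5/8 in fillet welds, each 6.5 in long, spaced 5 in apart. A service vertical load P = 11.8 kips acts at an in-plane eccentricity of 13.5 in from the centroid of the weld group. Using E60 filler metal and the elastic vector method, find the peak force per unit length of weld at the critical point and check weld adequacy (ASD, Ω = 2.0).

f_max ≈ 5.74 kip/in; adequate

E60XX → F_EXX = 60 ksi.
Total weld length L_w = 13 in. Treat welds as unit-width lines.
Polar moment about centroid: J = 2[d³/12 + d(b/2)²] = 2[6.5³/12 + 6.5×2.5²] = 127 in³.
Direct shear f_v = P/L_w = 11.8 / 13 = 0.9077 kip/in (vertical).
Torsion M = P·e = 11.8 × 13.5 = 159.3 kip·in.
Critical point at (x, y) = (2.5, 3.25) from centroid. f_tx = M·y/J = 4.076 kip/in; f_ty = M·x/J = 3.135 kip/in.
Resultant f_max = √[f_tx² + (f_v + f_ty)²] = √[4.076² + (0.9077 + 3.135)²] = 5.741 kip/in.
Capacity per unit length: r_n/Ω = (1/2.0) × 0.6 × 60 × (0.707 × 0.625) = 7.954 kip/in.
5.741 ≤ 7.954 → adequate.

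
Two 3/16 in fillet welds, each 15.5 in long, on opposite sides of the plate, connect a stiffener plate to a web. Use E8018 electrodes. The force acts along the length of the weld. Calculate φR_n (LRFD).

E80XX → F_EXX = 80 ksi.
Effective throat t_e = 0.707 × 0.1875 = 0.1326 in.
Total length L = 31 in; A_we = 0.1326 × 31 = 4.109 in².
F_nw = 0.6 F_EXX = 0.6 × 80 = 48 ksi.
φR_n = 0.75 × 48 × 4.109 = 147.9 kips.

φR_n ≈ 148 kips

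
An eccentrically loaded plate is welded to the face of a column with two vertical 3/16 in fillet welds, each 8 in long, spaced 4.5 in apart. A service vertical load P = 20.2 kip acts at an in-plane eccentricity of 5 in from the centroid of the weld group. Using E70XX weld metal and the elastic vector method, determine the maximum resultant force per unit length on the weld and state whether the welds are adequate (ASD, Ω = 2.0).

E70XX → F_EXX = 70 ksi.
Total weld length L_w = 16 in. Treat welds as unit-width lines.
Polar moment about centroid: J = 2[d³/12 + d(b/2)²] = 2[8³/12 + 8×2.25²] = 166.3 in³.
Direct shear f_v = P/L_w = 20.2 / 16 = 1.262 kip/in (vertical).
Torsion M = P·e = 20.2 × 5 = 101 kip·in.
Critical point at (x, y) = (2.25, 4) from centroid. f_tx = M·y/J = 2.429 kip/in; f_ty = M·x/J = 1.366 kip/in.
Resultant f_max = √[f_tx² + (f_v + f_ty)²] = √[2.429² + (1.262 + 1.366)²] = 3.579 kip/in.
Capacity per unit length: r_n/Ω = (1/2.0) × 0.6 × 70 × (0.707 × 0.1875) = 2.784 kip/in.
3.579 > 2.784 → NOT adequate.

f_max ≈ 3.58 kip/in; NOT adequate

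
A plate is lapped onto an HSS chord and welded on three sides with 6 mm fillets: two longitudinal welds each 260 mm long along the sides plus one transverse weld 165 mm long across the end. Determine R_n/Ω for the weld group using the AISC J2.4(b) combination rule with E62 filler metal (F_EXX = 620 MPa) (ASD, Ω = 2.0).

R_n/Ω ≈ 544 kN

t_e = 0.707 × 6 = 4.242 mm.
R_nwl = 0.6 × 620 × 4.242 × 520 × 10⁻³ = 820.6 kN (longitudinal, 2 welds).
R_nwt = 0.6 × 620 × 4.242 × 165 × 10⁻³ = 260.4 kN (transverse, base value).
(i) R_nwl + R_nwt = 1081 kN; (ii) 0.85 R_nwl + 1.5 R_nwt = 1088 kN.
R_n = max = 1088 kN [governs: (ii)]; R_n/Ω = 544 kN.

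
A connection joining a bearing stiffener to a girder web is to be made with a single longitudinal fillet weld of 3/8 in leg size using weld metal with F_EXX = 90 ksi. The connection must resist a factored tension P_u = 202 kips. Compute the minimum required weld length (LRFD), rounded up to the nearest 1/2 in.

Throat t_e = 0.707 × 0.375 = 0.2651 in.
φr_n = 0.75 × 0.6 × 90 × 0.2651 = 10.74 kips/in.
L_req = P_u / φr_n = 202 / 10.74 = 18.81 in total.
Round up → use L = 19 in.

L = 19 in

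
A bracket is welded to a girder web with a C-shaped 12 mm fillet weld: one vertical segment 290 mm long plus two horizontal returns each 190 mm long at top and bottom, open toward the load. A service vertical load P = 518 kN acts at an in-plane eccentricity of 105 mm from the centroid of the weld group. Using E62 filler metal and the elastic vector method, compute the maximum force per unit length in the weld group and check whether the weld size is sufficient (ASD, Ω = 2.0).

f_max ≈ 1490 N/mm; adequate

E62XX → F_EXX = 620 MPa.
Total weld length L_w = 670 mm. Treat welds as unit-width lines.
Centroid: x̄ = 2×190×95 / 670 = 53.88 mm from the vertical weld.
Polar moment about centroid: J = I_x + I_y = [290³/12 + 2×190×145²] + [290×53.88² + 2(190³/12 + 190×41.12²)] = 12650000 mm³.
Direct shear f_v = P/L_w = 518×10³ / 670 = 773.1 N/mm (vertical).
Torsion M = P·e = 518×10³ × 105 = 54390000 N·mm.
Critical point at (x, y) = (136.1, 145) from centroid. f_tx = M·y/J = 623.5 N/mm; f_ty = M·x/J = 585.3 N/mm.
Resultant f_max = √[f_tx² + (f_v + f_ty)²] = √[623.5² + (773.1 + 585.3)²] = 1495 N/mm.
Capacity per unit length: r_n/Ω = (1/2.0) × 0.6 × 620 × (0.707 × 12) = 1578 N/mm.
1495 ≤ 1578 → adequate.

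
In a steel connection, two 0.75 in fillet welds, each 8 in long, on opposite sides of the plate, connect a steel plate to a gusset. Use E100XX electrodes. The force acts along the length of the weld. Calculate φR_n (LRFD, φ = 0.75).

E100XX → F_EXX = 100 ksi.
Effective throat t_e = 0.707 × 0.75 = 0.5302 in.
Total length L = 16 in; A_we = 0.5302 × 16 = 8.484 in².
F_nw = 0.6 F_EXX = 0.6 × 100 = 60 ksi.
φR_n = 0.75 × 60 × 8.484 = 381.8 kips.

φR_n ≈ 382 kips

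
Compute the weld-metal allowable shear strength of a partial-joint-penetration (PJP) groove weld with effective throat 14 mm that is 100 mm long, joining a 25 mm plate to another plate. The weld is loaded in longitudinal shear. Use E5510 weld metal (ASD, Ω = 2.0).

R_n/Ω ≈ 231 kN

E55XX → F_EXX = 550 MPa.
Effective throat (given) t_e = 14 mm.
A_we = 14 × 100 = 1400 mm².
F_nw = 0.6 F_EXX = 330 MPa.
R_n/Ω = (330 × 1400) / 2.0 × 10⁻³ = 231 kN.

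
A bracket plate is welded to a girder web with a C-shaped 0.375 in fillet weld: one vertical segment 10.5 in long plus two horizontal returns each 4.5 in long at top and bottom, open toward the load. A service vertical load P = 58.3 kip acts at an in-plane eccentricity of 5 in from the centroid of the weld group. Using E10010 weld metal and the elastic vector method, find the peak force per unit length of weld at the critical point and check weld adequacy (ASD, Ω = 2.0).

E100XX → F_EXX = 100 ksi.
Total weld length L_w = 19.5 in. Treat welds as unit-width lines.
Centroid: x̄ = 2×4.5×2.25 / 19.5 = 1.038 in from the vertical weld.
Polar moment about centroid: J = I_x + I_y = [10.5³/12 + 2×4.5×5.25²] + [10.5×1.038² + 2(4.5³/12 + 4.5×1.212²)] = 384.3 in³.
Direct shear f_v = P/L_w = 58.3 / 19.5 = 2.99 kip/in (vertical).
Torsion M = P·e = 58.3 × 5 = 291.5 kip·in.
Critical point at (x, y) = (3.462, 5.25) from centroid. f_tx = M·y/J = 3.983 kip/in; f_ty = M·x/J = 2.626 kip/in.
Resultant f_max = √[f_tx² + (f_v + f_ty)²] = √[3.983² + (2.99 + 2.626)²] = 6.885 kip/in.
Capacity per unit length: r_n/Ω = (1/2.0) × 0.6 × 100 × (0.707 × 0.375) = 7.954 kip/in.
6.885 ≤ 7.954 → adequate.

f_max ≈ 6.88 kip/in; adequate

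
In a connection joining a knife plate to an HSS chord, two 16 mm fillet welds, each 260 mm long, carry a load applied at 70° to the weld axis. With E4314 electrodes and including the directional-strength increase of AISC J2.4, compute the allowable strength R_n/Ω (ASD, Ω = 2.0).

R_n/Ω ≈ 1100 kN

E43XX → F_EXX = 430 MPa.
t_e = 0.707 × 16 = 11.31 mm; A_we = 11.31 × 520 = 5882 mm².
Directional factor: 1.0 + 0.5 sin^1.5(70°) = 1.455.
F_nw = 0.6 × 430 × 1.455 = 375.5 MPa.
R_n/Ω = (375.5 × 5882) / 2.0 × 10⁻³ = 1104 kN.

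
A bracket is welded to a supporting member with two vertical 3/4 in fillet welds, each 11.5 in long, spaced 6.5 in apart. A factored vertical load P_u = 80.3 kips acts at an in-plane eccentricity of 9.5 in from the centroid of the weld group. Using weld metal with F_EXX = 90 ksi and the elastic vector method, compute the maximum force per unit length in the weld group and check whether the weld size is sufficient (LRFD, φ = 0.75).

Total weld length L_w = 23 in. Treat welds as unit-width lines.
Polar moment about centroid: J = 2[d³/12 + d(b/2)²] = 2[11.5³/12 + 11.5×3.25²] = 496.4 in³.
Direct shear f_v = P/L_w = 80.3 / 23 = 3.491 kip/in (vertical).
Torsion M = P·e = 80.3 × 9.5 = 762.85 kip·in.
Critical point at (x, y) = (3.25, 5.75) from centroid. f_tx = M·y/J = 8.836 kip/in; f_ty = M·x/J = 4.994 kip/in.
Resultant f_max = √[f_tx² + (f_v + f_ty)²] = √[8.836² + (3.491 + 4.994)²] = 12.25 kip/in.
Capacity per unit length: φr_n = 0.75 × 0.6 × 90 × (0.707 × 0.75) = 21.48 kip/in.
12.25 ≤ 21.48 → adequate.

f_max ≈ 12.3 kip/in; adequate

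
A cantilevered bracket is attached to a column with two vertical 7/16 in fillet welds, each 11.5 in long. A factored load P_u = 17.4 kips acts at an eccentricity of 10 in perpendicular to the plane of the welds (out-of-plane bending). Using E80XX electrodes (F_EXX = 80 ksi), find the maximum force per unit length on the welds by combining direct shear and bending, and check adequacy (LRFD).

L_w = 2 × 11.5 = 23 in; section modulus (unit throat) S = 2 × L²/6 = 44.08 in².
Direct shear f_v = P/L_w = 17.4/23 = 0.7565 kip/in.
Moment M = P × e = 17.4 × 10 = 174 kip·in; bending f_b = M/S = 3.947 kip/in.
f_max = √(f_v² + f_b²) = √(0.7565² + 3.947²) = 4.019 kip/in.
φr_n = 0.75 × 0.6 × 80 × (0.707 × 0.4375) = 11.14 kip/in → adequate.

f_max ≈ 4.02 kip/in; adequate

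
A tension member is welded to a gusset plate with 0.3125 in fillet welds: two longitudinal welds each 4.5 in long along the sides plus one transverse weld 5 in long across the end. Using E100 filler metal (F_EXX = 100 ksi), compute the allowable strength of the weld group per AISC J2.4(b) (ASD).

R_n/Ω ≈ 100 kip

t_e = 0.707 × 0.3125 = 0.2209 in.
R_nwl = 0.6 × 100 × 0.2209 × 9 = 119.3 kip (longitudinal, 2 welds).
R_nwt = 0.6 × 100 × 0.2209 × 5 = 66.28 kip (transverse, base value).
(i) R_nwl + R_nwt = 185.6 kip; (ii) 0.85 R_nwl + 1.5 R_nwt = 200.8 kip.
R_n = max = 200.8 kip [governs: (ii)]; R_n/Ω = 100.4 kip.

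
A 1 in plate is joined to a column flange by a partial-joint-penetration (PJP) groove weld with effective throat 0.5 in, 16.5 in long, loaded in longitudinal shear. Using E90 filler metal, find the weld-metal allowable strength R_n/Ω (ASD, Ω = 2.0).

E90XX → F_EXX = 90 ksi.
Effective throat (given) t_e = 0.5 in.
A_we = 0.5 × 16.5 = 8.25 in².
F_nw = 0.6 F_EXX = 54 ksi.
R_n/Ω = (54 × 8.25) / 2.0 = 222.8 kip.

R_n/Ω ≈ 223 kip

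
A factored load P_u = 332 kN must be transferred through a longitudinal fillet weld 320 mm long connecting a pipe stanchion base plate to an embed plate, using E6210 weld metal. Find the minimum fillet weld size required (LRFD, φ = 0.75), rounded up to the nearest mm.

E62XX → F_EXX = 620 MPa.
Total weld length L = 320 mm.
Required throat t_e = P_u / (φ × 0.6 F_EXX × L) = 332 / (0.75 × 0.6 × 620 × 320 × 10⁻³) = 3.719 mm.
Required leg w = t_e / 0.707 = 5.26 mm → use 6 mm.

w = 6 mm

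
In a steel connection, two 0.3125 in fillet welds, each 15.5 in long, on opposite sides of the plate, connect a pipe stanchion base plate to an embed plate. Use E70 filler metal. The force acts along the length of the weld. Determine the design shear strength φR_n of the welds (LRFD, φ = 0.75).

φR_n ≈ 216 kip

E70XX → F_EXX = 70 ksi.
Effective throat t_e = 0.707 × 0.3125 = 0.2209 in.
Total length L = 31 in; A_we = 0.2209 × 31 = 6.849 in².
F_nw = 0.6 F_EXX = 0.6 × 70 = 42 ksi.
φR_n = 0.75 × 42 × 6.849 = 215.7 kip.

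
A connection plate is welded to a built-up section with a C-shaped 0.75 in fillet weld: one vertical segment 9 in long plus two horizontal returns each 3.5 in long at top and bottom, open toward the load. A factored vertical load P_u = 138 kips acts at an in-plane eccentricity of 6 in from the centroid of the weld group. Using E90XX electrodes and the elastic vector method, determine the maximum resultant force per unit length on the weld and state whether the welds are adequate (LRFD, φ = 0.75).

E90XX → F_EXX = 90 ksi.
Total weld length L_w = 16 in. Treat welds as unit-width lines.
Centroid: x̄ = 2×3.5×1.75 / 16 = 0.7656 in from the vertical weld.
Polar moment about centroid: J = I_x + I_y = [9³/12 + 2×3.5×4.5²] + [9×0.7656² + 2(3.5³/12 + 3.5×0.9844²)] = 221.7 in³.
Direct shear f_v = P/L_w = 138 / 16 = 8.625 kip/in (vertical).
Torsion M = P·e = 138 × 6 = 828 kip·in.
Critical point at (x, y) = (2.734, 4.5) from centroid. f_tx = M·y/J = 16.81 kip/in; f_ty = M·x/J = 10.21 kip/in.
Resultant f_max = √[f_tx² + (f_v + f_ty)²] = √[16.81² + (8.625 + 10.21)²] = 25.24 kip/in.
Capacity per unit length: φr_n = 0.75 × 0.6 × 90 × (0.707 × 0.75) = 21.48 kip/in.
25.24 > 21.48 → NOT adequate.

f_max ≈ 25.2 kip/in; NOT adequate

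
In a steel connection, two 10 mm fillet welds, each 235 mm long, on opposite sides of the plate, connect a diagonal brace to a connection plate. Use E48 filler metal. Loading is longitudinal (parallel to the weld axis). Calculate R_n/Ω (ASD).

R_n/Ω ≈ 478 kN

E48XX → F_EXX = 480 MPa.
Effective throat t_e = 0.707 × 10 = 7.07 mm.
Total length L = 470 mm; A_we = 7.07 × 470 = 3323 mm².
F_nw = 0.6 F_EXX = 0.6 × 480 = 288 MPa.
R_n = 288 × 3323 × 10⁻³ = 957 kN; R_n/Ω = 957/2.0 = 478.5 kN.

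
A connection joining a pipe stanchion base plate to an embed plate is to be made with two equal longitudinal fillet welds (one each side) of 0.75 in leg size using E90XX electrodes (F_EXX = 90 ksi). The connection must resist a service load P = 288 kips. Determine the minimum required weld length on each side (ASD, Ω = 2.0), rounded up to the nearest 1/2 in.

L = 10.5 in on each side

Throat t_e = 0.707 × 0.75 = 0.5302 in.
r_n/Ω = (0.6 × 90 × 0.5302) / 2.0 = 14.32 kip/in.
L_req = P / (r_n/Ω) = 288 / 14.32 = 20.12 in total.
Per side: 20.12 / 2 = 10.06 in.
Round up → use L = 10.5 in on each side.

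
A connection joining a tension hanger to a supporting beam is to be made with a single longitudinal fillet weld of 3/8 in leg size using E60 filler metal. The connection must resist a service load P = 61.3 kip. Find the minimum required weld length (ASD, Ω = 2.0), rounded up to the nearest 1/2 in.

L = 13 in

E60XX → F_EXX = 60 ksi.
Throat t_e = 0.707 × 0.375 = 0.2651 in.
r_n/Ω = (0.6 × 60 × 0.2651) / 2.0 = 4.772 kip/in.
L_req = P / (r_n/Ω) = 61.3 / 4.772 = 12.85 in total.
Round up → use L = 13 in.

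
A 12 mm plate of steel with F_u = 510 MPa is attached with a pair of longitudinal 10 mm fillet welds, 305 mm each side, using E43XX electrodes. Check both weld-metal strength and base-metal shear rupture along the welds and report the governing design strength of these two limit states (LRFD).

φR_n ≈ 835 kN (weld metal governs)

E43XX → F_EXX = 430 MPa.
t_e = 0.707 × 10 = 7.07 mm; L = 610 mm.
Weld metal: φR_n = 0.75 × 0.6 × 430 × 7.07 × 610 × 10⁻³ = 834.5 kN.
Base metal (shear rupture): φR_n = 0.75 × 0.6 × 510 × 12 × 610 × 10⁻³ = 1680 kN.
Governing: weld metal.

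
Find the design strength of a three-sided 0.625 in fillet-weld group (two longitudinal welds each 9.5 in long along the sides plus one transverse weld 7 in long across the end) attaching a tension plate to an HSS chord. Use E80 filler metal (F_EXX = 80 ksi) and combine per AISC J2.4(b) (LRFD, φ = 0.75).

φR_n ≈ 424 kips

t_e = 0.707 × 0.625 = 0.4419 in.
R_nwl = 0.6 × 80 × 0.4419 × 19 = 403 kips (longitudinal, 2 welds).
R_nwt = 0.6 × 80 × 0.4419 × 7 = 148.5 kips (transverse, base value).
(i) R_nwl + R_nwt = 551.5 kips; (ii) 0.85 R_nwl + 1.5 R_nwt = 565.2 kips.
R_n = max = 565.2 kips [governs: (ii)]; φR_n = 423.9 kips.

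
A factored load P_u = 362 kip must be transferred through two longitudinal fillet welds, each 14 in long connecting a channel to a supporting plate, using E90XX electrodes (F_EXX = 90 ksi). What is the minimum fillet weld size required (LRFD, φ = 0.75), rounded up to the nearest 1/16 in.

w = 1/2 in

Total weld length L = 28 in.
Required throat t_e = P_u / (φ × 0.6 F_EXX × L) = 362 / (0.75 × 0.6 × 90 × 28) = 0.3192 in.
Required leg w = t_e / 0.707 = 0.4515 in → use 1/2 in.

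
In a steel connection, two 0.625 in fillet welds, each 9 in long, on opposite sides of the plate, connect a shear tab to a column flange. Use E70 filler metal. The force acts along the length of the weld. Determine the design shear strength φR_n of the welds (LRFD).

φR_n ≈ 251 kips

E70XX → F_EXX = 70 ksi.
Effective throat t_e = 0.707 × 0.625 = 0.4419 in.
Total length L = 18 in; A_we = 0.4419 × 18 = 7.954 in².
F_nw = 0.6 F_EXX = 0.6 × 70 = 42 ksi.
φR_n = 0.75 × 42 × 7.954 = 250.5 kips.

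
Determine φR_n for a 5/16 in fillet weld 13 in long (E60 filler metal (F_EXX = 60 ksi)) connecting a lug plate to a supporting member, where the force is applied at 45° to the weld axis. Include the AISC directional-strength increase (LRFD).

φR_n ≈ 101 kips

t_e = 0.707 × 0.3125 = 0.2209 in; A_we = 0.2209 × 13 = 2.872 in².
Directional factor: 1.0 + 0.5 sin^1.5(45°) = 1.297.
F_nw = 0.6 × 60 × 1.297 = 46.7 ksi.
φR_n = 0.75 × 46.7 × 2.872 = 100.6 kips.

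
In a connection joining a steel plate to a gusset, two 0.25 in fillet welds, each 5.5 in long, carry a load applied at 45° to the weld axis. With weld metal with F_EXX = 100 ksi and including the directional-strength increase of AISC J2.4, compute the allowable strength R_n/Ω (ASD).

t_e = 0.707 × 0.25 = 0.1767 in; A_we = 0.1767 × 11 = 1.944 in².
Directional factor: 1.0 + 0.5 sin^1.5(45°) = 1.297.
F_nw = 0.6 × 100 × 1.297 = 77.84 ksi.
R_n/Ω = (77.84 × 1.944) / 2.0 = 75.67 kips.

R_n/Ω ≈ 75.7 kips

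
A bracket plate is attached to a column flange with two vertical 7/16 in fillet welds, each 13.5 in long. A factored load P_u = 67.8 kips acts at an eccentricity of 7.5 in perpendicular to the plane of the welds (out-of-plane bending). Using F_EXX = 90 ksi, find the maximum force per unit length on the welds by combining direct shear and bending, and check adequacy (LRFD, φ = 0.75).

f_max ≈ 8.74 kip/in; adequate

L_w = 2 × 13.5 = 27 in; section modulus (unit throat) S = 2 × L²/6 = 60.75 in².
Direct shear f_v = P/L_w = 67.8/27 = 2.511 kip/in.
Moment M = P × e = 67.8 × 7.5 = 508.5 kip·in; bending f_b = M/S = 8.37 kip/in.
f_max = √(f_v² + f_b²) = √(2.511² + 8.37²) = 8.739 kip/in.
φr_n = 0.75 × 0.6 × 90 × (0.707 × 0.4375) = 12.53 kip/in → adequate.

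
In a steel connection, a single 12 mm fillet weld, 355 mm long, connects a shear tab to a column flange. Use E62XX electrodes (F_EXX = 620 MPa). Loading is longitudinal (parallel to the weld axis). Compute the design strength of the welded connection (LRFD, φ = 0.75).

Effective throat t_e = 0.707 × 12 = 8.484 mm.
Total length L = 355 mm; A_we = 8.484 × 355 = 3012 mm².
F_nw = 0.6 F_EXX = 0.6 × 620 = 372 MPa.
φR_n = 0.75 × 372 × 3012 × 10⁻³ = 840.3 kN.

φR_n ≈ 840 kN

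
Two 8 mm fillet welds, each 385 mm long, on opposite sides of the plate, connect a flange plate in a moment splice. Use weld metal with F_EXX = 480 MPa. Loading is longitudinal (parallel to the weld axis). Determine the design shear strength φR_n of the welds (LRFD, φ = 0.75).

Effective throat t_e = 0.707 × 8 = 5.656 mm.
Total length L = 770 mm; A_we = 5.656 × 770 = 4355 mm².
F_nw = 0.6 F_EXX = 0.6 × 480 = 288 MPa.
φR_n = 0.75 × 288 × 4355 × 10⁻³ = 940.7 kN.

φR_n ≈ 941 kN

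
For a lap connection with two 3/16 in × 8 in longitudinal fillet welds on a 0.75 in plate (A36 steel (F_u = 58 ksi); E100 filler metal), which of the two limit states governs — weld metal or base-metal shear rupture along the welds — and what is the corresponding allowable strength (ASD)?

E100XX → F_EXX = 100 ksi.
t_e = 0.707 × 0.1875 = 0.1326 in; L = 16 in.
Weld metal: R_n/Ω = (1/2.0) × 0.6 × 100 × 0.1326 × 16 = 63.63 kips.
Base metal (shear rupture): R_n/Ω = (1/2.0) × 0.6 × 58 × 0.75 × 16 = 208.8 kips.
Governing: weld metal.

R_n/Ω ≈ 63.6 kips (weld metal governs)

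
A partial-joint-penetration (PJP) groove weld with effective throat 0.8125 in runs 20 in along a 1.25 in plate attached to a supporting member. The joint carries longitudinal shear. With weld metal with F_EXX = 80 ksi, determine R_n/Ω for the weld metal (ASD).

R_n/Ω ≈ 390 kips

Effective throat (given) t_e = 0.8125 in.
A_we = 0.8125 × 20 = 16.25 in².
F_nw = 0.6 F_EXX = 48 ksi.
R_n/Ω = (48 × 16.25) / 2.0 = 390 kips.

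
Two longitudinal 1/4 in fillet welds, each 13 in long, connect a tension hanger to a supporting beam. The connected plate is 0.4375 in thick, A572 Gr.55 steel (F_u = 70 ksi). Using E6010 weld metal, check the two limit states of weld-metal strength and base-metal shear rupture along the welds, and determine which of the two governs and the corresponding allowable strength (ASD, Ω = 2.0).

R_n/Ω ≈ 82.7 kip (weld metal governs)

E60XX → F_EXX = 60 ksi.
t_e = 0.707 × 0.25 = 0.1767 in; L = 26 in.
Weld metal: R_n/Ω = (1/2.0) × 0.6 × 60 × 0.1767 × 26 = 82.72 kip.
Base metal (shear rupture): R_n/Ω = (1/2.0) × 0.6 × 70 × 0.4375 × 26 = 238.9 kip.
Governing: weld metal.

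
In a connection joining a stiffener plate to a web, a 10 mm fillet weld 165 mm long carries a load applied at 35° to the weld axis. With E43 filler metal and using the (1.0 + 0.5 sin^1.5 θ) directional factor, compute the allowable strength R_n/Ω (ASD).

E43XX → F_EXX = 430 MPa.
t_e = 0.707 × 10 = 7.07 mm; A_we = 7.07 × 165 = 1167 mm².
Directional factor: 1.0 + 0.5 sin^1.5(35°) = 1.217.
F_nw = 0.6 × 430 × 1.217 = 314 MPa.
R_n/Ω = (314 × 1167) / 2.0 × 10⁻³ = 183.2 kN.

R_n/Ω ≈ 183 kN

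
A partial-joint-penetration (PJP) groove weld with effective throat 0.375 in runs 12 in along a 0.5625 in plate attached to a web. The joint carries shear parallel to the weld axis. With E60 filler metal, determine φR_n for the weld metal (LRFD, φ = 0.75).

E60XX → F_EXX = 60 ksi.
Effective throat (given) t_e = 0.375 in.
A_we = 0.375 × 12 = 4.5 in².
F_nw = 0.6 F_EXX = 36 ksi.
φR_n = 0.75 × 36 × 4.5 = 121.5 kips.

φR_n ≈ 122 kips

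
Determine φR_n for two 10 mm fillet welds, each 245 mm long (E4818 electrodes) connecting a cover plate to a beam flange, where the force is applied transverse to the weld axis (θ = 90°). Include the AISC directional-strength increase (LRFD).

E48XX → F_EXX = 480 MPa.
t_e = 0.707 × 10 = 7.07 mm; A_we = 7.07 × 490 = 3464 mm².
Directional factor: 1.0 + 0.5 sin^1.5(90°) = 1.5.
F_nw = 0.6 × 480 × 1.5 = 432 MPa.
φR_n = 0.75 × 432 × 3464 × 10⁻³ = 1122 kN.

φR_n ≈ 1120 kN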